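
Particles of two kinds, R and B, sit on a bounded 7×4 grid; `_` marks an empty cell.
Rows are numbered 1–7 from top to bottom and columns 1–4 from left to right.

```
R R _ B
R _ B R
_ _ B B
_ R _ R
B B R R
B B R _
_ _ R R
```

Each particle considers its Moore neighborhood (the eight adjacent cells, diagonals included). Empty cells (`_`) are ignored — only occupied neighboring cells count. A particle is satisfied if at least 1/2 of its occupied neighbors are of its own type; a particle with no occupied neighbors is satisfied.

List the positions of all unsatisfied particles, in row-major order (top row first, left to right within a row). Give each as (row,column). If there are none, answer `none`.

Row 1: (1,1)R 2/2 satisfied · (1,2)R 2/3 satisfied · (1,4)B 1/2 satisfied
Row 2: (2,1)R 2/2 satisfied · (2,3)B 3/5 satisfied · (2,4)R 0/4 not
Row 3: (3,3)B 2/5 not · (3,4)B 2/4 satisfied
Row 4: (4,2)R 1/4 not · (4,4)R 2/4 satisfied
Row 5: (5,1)B 3/4 satisfied · (5,2)B 3/6 satisfied · (5,3)R 4/6 satisfied · (5,4)R 3/3 satisfied
Row 6: (6,1)B 3/3 satisfied · (6,2)B 3/6 satisfied · (6,3)R 4/6 satisfied
Row 7: (7,3)R 2/3 satisfied · (7,4)R 2/2 satisfied

(2,4), (3,3), (4,2)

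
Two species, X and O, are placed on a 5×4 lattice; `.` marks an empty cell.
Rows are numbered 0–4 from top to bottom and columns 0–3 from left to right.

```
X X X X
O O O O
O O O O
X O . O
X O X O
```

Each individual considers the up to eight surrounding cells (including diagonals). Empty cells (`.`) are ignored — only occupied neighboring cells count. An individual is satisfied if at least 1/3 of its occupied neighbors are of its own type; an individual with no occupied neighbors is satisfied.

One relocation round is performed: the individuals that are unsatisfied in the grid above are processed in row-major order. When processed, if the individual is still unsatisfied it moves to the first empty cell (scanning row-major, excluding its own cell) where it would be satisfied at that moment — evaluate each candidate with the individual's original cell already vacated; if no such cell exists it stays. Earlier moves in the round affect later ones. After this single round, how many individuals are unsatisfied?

Initially unsatisfied (in order): (3,0), (4,1), (4,2).
  (3,0): no empty cell satisfies it; stays.
  (4,1) → (3,2).
  (4,2) → (4,1).
Resulting grid:
X X X X
O O O O
O O O O
X O O O
X X . O
All satisfied now.

0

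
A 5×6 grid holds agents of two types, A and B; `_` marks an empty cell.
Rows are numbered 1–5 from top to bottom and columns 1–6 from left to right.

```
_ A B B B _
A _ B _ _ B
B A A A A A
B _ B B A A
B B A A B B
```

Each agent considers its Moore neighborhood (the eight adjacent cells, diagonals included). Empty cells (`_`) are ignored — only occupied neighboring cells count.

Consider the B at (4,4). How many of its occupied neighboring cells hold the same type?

2

Occupied neighbors of (4,4): (3,3)=A, (3,4)=A, (3,5)=A, (4,3)=B, (4,5)=A, (5,3)=A, (5,4)=A, (5,5)=B.
Same type (B): 2 of 8.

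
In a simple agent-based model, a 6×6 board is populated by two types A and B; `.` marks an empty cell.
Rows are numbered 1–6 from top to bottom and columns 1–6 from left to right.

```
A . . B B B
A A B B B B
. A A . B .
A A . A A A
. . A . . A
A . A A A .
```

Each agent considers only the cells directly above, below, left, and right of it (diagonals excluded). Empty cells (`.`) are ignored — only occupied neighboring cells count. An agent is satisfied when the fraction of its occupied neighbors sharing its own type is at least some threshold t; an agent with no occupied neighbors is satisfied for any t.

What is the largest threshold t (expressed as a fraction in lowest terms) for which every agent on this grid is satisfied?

1/3

Row 1: (1,1)A 1/1 · (1,4)B 2/2 · (1,5)B 3/3 · (1,6)B 2/2
Row 2: (2,1)A 2/2 · (2,2)A 2/3 · (2,3)B 1/3 · (2,4)B 3/3 · (2,5)B 4/4 · (2,6)B 2/2
Row 3: (3,2)A 3/3 · (3,3)A 1/2 · (3,5)B 1/2
Row 4: (4,1)A 1/1 · (4,2)A 2/2 · (4,4)A 1/1 · (4,5)A 2/3 · (4,6)A 2/2
Row 5: (5,3)A 1/1 · (5,6)A 1/1
Row 6: (6,1)A — no occupied neighbors · (6,3)A 2/2 · (6,4)A 2/2 · (6,5)A 1/1
The smallest same-type fraction is 1/3 at (2,3), which reduces to 1/3. Any threshold above that leaves this agent unsatisfied.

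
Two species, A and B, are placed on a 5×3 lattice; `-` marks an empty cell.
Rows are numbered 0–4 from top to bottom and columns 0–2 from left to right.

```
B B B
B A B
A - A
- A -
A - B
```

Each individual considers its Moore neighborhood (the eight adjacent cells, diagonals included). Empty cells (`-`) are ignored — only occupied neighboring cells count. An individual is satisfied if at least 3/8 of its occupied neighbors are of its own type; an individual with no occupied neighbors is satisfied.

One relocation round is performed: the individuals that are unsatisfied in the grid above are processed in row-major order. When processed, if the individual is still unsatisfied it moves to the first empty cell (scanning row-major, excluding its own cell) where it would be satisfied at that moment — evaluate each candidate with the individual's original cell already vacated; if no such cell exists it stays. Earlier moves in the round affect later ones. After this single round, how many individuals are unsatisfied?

0

Initially unsatisfied (in order): (1,1), (4,2).
  (1,1) → (2,1).
  (4,2) → (1,1).
Resulting grid:
B B B
B B B
A A A
- A -
A - -
All satisfied now.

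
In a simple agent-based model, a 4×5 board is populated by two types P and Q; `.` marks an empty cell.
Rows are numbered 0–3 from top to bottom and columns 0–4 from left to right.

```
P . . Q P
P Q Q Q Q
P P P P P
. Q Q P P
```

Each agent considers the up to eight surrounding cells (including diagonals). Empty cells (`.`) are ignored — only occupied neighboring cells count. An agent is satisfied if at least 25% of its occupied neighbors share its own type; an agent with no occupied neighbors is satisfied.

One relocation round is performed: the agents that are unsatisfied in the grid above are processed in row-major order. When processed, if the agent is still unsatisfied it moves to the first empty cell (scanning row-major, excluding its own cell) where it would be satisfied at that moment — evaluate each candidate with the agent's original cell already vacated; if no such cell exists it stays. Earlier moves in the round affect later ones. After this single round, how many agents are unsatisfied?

Initially unsatisfied (in order): (0,4), (1,1), (3,2).
  (0,4) → (0,1).
  (1,1) → (0,2).
  (3,2) → (0,4).
Resulting grid:
P P Q Q Q
P . Q Q Q
P P P P P
. Q . P P
Unsatisfied now: (3,1).

1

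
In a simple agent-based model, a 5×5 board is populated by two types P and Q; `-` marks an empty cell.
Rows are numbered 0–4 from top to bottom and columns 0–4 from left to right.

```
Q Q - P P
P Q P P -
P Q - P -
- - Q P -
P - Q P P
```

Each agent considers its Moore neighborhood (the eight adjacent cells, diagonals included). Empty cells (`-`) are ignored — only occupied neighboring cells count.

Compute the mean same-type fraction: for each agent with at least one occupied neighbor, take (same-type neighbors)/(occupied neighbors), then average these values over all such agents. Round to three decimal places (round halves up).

(0,0)Q 2/3
(0,1)Q 2/4
(0,3)P 3/3
(0,4)P 2/2
(1,0)P 1/5
(1,1)Q 3/6
(1,2)P 3/6
(1,3)P 4/4
(2,0)P 1/3
(2,1)Q 2/5
(2,3)P 3/4
(3,2)Q 2/5
(3,3)P 3/5
(4,0)P — no occupied neighbors
(4,2)Q 1/3
(4,3)P 2/4
(4,4)P 2/2
Sum over 16 agents: 2/3 + 2/4 + 3/3 + 2/2 + 1/5 + 3/6 + 3/6 + 4/4 + 1/3 + 2/5 + 3/4 + 2/5 + 3/5 + 1/3 + 2/4 + 2/2 = 581/60; mean = 581/60 ÷ 16 = 581/960 = 0.605208… → 0.605.

0.605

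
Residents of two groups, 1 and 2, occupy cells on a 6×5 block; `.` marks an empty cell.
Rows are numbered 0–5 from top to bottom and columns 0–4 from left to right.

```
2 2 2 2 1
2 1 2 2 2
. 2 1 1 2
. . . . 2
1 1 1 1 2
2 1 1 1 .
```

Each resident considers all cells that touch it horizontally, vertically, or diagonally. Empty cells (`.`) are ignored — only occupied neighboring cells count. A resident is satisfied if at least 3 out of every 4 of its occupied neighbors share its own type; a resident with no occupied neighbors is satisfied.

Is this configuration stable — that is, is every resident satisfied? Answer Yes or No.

No

(0,0)2 2/3 ✗
(0,1)2 4/5 ✓
(0,2)2 4/5 ✓
(0,3)2 4/5 ✓
(0,4)1 0/3 ✗
(1,0)2 3/4 ✓
(1,1)1 1/7 ✗
(1,2)2 5/8 ✗
(1,3)2 5/8 ✗
(1,4)2 3/5 ✗
(2,1)2 2/4 ✗
(2,2)1 2/5 ✗
(2,3)1 1/6 ✗
(2,4)2 3/4 ✓
(3,4)2 2/4 ✗
(4,0)1 2/3 ✗
(4,1)1 4/5 ✓
(4,2)1 5/5 ✓
(4,3)1 3/5 ✗
(4,4)2 1/3 ✗
(5,0)2 0/3 ✗
(5,1)1 4/5 ✓
(5,2)1 5/5 ✓
(5,3)1 3/4 ✓
For instance (0,0) has only 2/3 same-type neighbors, below 3/4.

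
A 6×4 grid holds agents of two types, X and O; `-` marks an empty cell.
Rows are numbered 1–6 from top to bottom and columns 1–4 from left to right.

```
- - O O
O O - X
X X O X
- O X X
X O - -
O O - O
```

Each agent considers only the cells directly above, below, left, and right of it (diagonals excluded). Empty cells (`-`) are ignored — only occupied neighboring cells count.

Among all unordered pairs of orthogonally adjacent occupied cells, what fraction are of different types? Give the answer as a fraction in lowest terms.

10/19

Scan each occupied cell's neighbors to the right and below so each pair is counted once.
From row 1: 1 unlike of 2 pairs (running 1/2).
From row 2: 2 unlike of 4 pairs (running 3/6).
From row 3: 4 unlike of 6 pairs (running 7/12).
From row 4: 1 unlike of 3 pairs (running 8/15).
From row 5: 2 unlike of 3 pairs (running 10/18).
From row 6: 0 unlike of 1 pairs (running 10/19).
Total adjacent occupied pairs: 19; unlike-type pairs: 10.
10/19 is already in lowest terms.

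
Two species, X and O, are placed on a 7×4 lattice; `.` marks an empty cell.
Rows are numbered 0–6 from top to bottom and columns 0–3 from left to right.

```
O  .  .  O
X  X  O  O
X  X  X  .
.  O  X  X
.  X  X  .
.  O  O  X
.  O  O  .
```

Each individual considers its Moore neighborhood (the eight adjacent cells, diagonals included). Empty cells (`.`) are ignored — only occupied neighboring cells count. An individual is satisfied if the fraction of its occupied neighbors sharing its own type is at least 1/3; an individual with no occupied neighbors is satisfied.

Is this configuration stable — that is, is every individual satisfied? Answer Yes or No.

(0,0)O 0/2 unhappy
(0,3)O 2/2 ok
(1,0)X 3/4 ok
(1,1)X 4/6 ok
(1,2)O 2/5 ok
(1,3)O 2/3 ok
(2,0)X 3/4 ok
(2,1)X 5/7 ok
(2,2)X 4/7 ok
(3,1)O 0/6 unhappy
(3,2)X 5/6 ok
(3,3)X 3/3 ok
(4,1)X 2/5 ok
(4,2)X 4/7 ok
(5,1)O 3/5 ok
(5,2)O 3/6 ok
(5,3)X 1/3 ok
(6,1)O 3/3 ok
(6,2)O 3/4 ok
For instance (0,0) has only 0/2 same-type neighbors, below 1/3.

No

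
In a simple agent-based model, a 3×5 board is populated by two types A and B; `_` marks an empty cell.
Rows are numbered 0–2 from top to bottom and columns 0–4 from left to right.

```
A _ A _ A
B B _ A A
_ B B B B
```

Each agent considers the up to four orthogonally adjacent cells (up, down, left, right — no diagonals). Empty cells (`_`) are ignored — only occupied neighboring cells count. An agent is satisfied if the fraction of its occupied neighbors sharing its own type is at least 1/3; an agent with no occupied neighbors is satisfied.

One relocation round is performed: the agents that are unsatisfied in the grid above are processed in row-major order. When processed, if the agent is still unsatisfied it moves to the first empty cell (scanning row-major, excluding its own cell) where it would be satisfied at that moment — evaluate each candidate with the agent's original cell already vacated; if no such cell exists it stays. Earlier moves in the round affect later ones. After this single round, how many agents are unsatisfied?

0

Initially unsatisfied (in order): (0,0).
  (0,0) → (0,1).
Resulting grid:
_ A A _ A
B B _ A A
_ B B B B
All satisfied now.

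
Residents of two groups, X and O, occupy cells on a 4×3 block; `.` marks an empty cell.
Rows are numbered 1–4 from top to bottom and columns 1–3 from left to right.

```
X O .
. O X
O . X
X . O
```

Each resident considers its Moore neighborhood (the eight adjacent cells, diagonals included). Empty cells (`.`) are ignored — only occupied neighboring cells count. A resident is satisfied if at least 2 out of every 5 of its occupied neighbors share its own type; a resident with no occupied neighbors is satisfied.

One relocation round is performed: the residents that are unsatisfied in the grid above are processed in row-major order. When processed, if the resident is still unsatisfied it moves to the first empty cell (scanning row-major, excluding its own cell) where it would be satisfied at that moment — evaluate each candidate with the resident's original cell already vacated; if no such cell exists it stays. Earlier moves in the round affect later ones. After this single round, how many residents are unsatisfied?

Initially unsatisfied (in order): (1,1), (1,2), (2,3), (3,3), (4,1), (4,3).
  (1,1) → (3,2).
  (1,2): now satisfied by earlier moves; stays.
  (2,3): now satisfied by earlier moves; stays.
  (3,3): now satisfied by earlier moves; stays.
  (4,1): now satisfied by earlier moves; stays.
  (4,3) → (1,1).
Resulting grid:
O O .
. O X
O X X
X . .
Unsatisfied now: (3,1).

1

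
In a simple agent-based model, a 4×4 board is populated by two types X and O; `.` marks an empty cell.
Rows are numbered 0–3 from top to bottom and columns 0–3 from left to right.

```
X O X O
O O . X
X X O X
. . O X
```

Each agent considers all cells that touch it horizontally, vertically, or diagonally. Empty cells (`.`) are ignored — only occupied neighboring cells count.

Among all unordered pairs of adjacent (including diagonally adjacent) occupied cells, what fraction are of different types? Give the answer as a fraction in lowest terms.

Scan each occupied cell's neighbors to the right and below (and the two forward diagonals) so each pair is counted once.
From row 0: 7 unlike of 10 pairs (running 7/10).
From row 1: 5 unlike of 8 pairs (running 12/18).
From row 2: 5 unlike of 8 pairs (running 17/26).
From row 3: 1 unlike of 1 pairs (running 18/27).
Total adjacent occupied pairs: 27; unlike-type pairs: 18.
18/27 reduces to 2/3.

2/3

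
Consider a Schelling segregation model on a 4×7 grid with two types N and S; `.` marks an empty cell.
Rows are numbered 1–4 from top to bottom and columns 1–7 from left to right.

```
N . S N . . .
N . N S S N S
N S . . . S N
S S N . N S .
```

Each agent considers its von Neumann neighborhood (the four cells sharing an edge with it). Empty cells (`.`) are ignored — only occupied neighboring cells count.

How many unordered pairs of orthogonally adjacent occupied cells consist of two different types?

Scan each occupied cell's neighbors to the right and below so each pair is counted once.
Row 1: N(1,1)–N(2,1)= S(1,3)–N(1,4)≠ S(1,3)–N(2,3)≠ N(1,4)–S(2,4)≠  → 3/4 unlike.
Row 2: N(2,1)–N(3,1)= N(2,3)–S(2,4)≠ S(2,4)–S(2,5)= S(2,5)–N(2,6)≠ N(2,6)–S(2,7)≠ N(2,6)–S(3,6)≠ S(2,7)–N(3,7)≠  → 5/7 unlike.
Row 3: N(3,1)–S(3,2)≠ N(3,1)–S(4,1)≠ S(3,2)–S(4,2)= S(3,6)–N(3,7)≠ S(3,6)–S(4,6)=  → 3/5 unlike.
Row 4: S(4,1)–S(4,2)= S(4,2)–N(4,3)≠ N(4,5)–S(4,6)≠  → 2/3 unlike.
Total adjacent occupied pairs: 19; unlike-type pairs: 13.

13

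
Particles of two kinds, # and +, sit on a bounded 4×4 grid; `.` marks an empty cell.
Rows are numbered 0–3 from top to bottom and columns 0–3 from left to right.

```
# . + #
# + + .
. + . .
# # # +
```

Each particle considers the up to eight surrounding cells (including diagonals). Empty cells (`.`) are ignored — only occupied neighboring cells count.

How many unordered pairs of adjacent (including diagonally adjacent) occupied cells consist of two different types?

9

Scan each occupied cell's neighbors to the right and below (and the two forward diagonals) so each pair is counted once.
From row 0: 3 unlike of 6 pairs (running 3/6).
From row 1: 2 unlike of 5 pairs (running 5/11).
From row 2: 3 unlike of 3 pairs (running 8/14).
From row 3: 1 unlike of 3 pairs (running 9/17).
Total adjacent occupied pairs: 17; unlike-type pairs: 9.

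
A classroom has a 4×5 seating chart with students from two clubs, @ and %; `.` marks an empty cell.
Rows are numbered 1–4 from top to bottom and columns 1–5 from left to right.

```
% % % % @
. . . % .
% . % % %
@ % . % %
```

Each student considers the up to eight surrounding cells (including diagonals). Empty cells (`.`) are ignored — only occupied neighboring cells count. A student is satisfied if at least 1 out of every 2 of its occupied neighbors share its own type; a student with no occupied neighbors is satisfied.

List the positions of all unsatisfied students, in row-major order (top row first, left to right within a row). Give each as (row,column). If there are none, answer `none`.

(1,5), (4,1)

(1,1)% 1/1 ok
(1,2)% 2/2 ok
(1,3)% 3/3 ok
(1,4)% 2/3 ok
(1,5)@ 0/2 unhappy
(2,4)% 5/6 ok
(3,1)% 1/2 ok
(3,3)% 4/4 ok
(3,4)% 5/5 ok
(3,5)% 4/4 ok
(4,1)@ 0/2 unhappy
(4,2)% 2/3 ok
(4,4)% 4/4 ok
(4,5)% 3/3 ok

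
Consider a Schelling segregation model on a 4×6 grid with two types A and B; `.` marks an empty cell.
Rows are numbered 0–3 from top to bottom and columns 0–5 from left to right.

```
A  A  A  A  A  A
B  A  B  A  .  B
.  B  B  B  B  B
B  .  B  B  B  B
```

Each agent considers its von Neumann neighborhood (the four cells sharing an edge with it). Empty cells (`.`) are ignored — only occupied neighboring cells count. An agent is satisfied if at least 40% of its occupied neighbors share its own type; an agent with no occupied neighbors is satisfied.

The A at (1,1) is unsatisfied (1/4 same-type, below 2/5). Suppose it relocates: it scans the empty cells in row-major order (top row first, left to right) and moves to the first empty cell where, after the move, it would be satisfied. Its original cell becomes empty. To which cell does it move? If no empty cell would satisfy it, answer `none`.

Vacating (1,1). Empty cells in order:
  (1,4): 2/4 same-type → satisfied — stop here.

(1,4)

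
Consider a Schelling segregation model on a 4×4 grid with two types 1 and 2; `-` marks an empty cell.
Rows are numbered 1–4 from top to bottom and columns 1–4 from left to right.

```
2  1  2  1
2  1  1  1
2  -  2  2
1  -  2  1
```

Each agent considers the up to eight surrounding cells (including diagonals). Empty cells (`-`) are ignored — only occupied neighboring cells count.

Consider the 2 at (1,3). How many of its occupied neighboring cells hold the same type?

0

Occupied neighbors of (1,3): (1,2)=1, (1,4)=1, (2,2)=1, (2,3)=1, (2,4)=1.
Same type (2): 0 of 5.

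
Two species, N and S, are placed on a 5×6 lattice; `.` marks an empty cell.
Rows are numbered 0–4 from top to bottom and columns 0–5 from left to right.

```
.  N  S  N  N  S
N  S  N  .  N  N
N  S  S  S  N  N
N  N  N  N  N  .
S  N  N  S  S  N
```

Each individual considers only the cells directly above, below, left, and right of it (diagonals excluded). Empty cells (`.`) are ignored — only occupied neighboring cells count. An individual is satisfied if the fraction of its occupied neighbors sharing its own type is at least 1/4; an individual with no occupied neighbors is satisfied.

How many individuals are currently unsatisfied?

(0,1)N 0/2 ✗
(0,2)S 0/3 ✗
(0,3)N 1/2 ✓
(0,4)N 2/3 ✓
(0,5)S 0/2 ✗
(1,0)N 1/2 ✓
(1,1)S 1/4 ✓
(1,2)N 0/3 ✗
(1,4)N 3/3 ✓
(1,5)N 2/3 ✓
(2,0)N 2/3 ✓
(2,1)S 2/4 ✓
(2,2)S 2/4 ✓
(2,3)S 1/3 ✓
(2,4)N 3/4 ✓
(2,5)N 2/2 ✓
(3,0)N 2/3 ✓
(3,1)N 3/4 ✓
(3,2)N 3/4 ✓
(3,3)N 2/4 ✓
(3,4)N 2/3 ✓
(4,0)S 0/2 ✗
(4,1)N 2/3 ✓
(4,2)N 2/3 ✓
(4,3)S 1/3 ✓
(4,4)S 1/3 ✓
(4,5)N 0/1 ✗
Unsatisfied: (0,1), (0,2), (0,5), (1,2), (4,0), (4,5) — 6 in total.

6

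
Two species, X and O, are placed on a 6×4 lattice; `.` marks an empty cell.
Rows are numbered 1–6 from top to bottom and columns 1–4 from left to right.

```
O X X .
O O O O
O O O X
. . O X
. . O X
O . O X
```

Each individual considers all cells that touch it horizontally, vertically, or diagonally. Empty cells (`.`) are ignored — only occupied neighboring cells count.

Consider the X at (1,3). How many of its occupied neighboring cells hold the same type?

1

Occupied neighbors of (1,3): (1,2)=X, (2,2)=O, (2,3)=O, (2,4)=O.
Same type (X): 1 of 4.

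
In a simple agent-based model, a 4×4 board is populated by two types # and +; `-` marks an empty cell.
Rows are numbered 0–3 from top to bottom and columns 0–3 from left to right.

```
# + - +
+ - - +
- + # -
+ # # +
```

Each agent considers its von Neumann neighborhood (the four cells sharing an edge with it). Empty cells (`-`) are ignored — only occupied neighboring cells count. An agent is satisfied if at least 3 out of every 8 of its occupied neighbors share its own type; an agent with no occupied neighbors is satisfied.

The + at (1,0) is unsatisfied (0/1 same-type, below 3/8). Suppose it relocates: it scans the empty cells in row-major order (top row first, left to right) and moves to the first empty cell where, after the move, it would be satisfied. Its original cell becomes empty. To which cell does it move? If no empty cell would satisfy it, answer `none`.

Vacating (1,0). Empty cells in order:
  (0,2): 2/2 same-type → satisfied — stop here.

(0,2)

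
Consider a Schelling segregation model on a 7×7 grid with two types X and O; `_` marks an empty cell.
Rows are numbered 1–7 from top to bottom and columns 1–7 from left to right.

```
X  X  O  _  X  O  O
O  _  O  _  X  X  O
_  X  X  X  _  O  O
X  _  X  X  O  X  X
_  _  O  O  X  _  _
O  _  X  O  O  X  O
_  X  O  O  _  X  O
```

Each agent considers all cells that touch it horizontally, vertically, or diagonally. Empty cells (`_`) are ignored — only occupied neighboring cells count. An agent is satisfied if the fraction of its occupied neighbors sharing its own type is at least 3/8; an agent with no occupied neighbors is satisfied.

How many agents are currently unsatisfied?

(1,1)X 1/2 satisfied
(1,2)X 1/4 not
(1,3)O 1/2 satisfied
(1,5)X 2/3 satisfied
(1,6)O 2/5 satisfied
(1,7)O 2/3 satisfied
(2,1)O 0/3 not
(2,3)O 1/5 not
(2,5)X 3/5 satisfied
(2,6)X 2/7 not
(2,7)O 4/5 satisfied
(3,2)X 3/5 satisfied
(3,3)X 4/5 satisfied
(3,4)X 4/6 satisfied
(3,6)O 3/7 satisfied
(3,7)O 2/5 satisfied
(4,1)X 1/1 satisfied
(4,3)X 4/6 satisfied
(4,4)X 4/7 satisfied
(4,5)O 2/6 not
(4,6)X 2/5 satisfied
(4,7)X 1/3 not
(5,3)O 2/5 satisfied
(5,4)O 4/8 satisfied
(5,5)X 3/7 satisfied
(6,1)O 0/1 not
(6,3)X 1/6 not
(6,4)O 5/7 satisfied
(6,5)O 3/6 satisfied
(6,6)X 2/5 satisfied
(6,7)O 1/3 not
(7,2)X 1/3 not
(7,3)O 2/4 satisfied
(7,4)O 3/4 satisfied
(7,6)X 1/4 not
(7,7)O 1/3 not
Unsatisfied: (1,2), (2,1), (2,3), (2,6), (4,5), (4,7), (6,1), (6,3), (6,7), (7,2), (7,6), (7,7) — 12 in total.

12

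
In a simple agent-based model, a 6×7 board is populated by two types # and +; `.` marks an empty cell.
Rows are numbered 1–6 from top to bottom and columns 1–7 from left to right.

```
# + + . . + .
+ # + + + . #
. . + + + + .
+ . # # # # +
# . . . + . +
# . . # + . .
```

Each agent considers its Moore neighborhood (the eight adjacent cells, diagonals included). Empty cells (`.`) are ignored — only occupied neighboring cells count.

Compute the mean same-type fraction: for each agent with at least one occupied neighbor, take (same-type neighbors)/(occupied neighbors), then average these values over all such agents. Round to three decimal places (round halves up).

Row 1: (1,1)# 1/3 · (1,2)+ 3/5 · (1,3)+ 3/4 · (1,6)+ 1/2
Row 2: (2,1)+ 1/3 · (2,2)# 1/6 · (2,3)+ 5/6 · (2,4)+ 6/6 · (2,5)+ 5/5 · (2,7)# 0/2
Row 3: (3,3)+ 3/6 · (3,4)+ 5/8 · (3,5)+ 4/7 · (3,6)+ 3/6
Row 4: (4,1)+ 0/1 · (4,3)# 1/3 · (4,4)# 2/6 · (4,5)# 2/6 · (4,6)# 1/6 · (4,7)+ 2/3
Row 5: (5,1)# 1/2 · (5,5)+ 1/5 · (5,7)+ 1/2
Row 6: (6,1)# 1/1 · (6,4)# 0/2 · (6,5)+ 1/2
Sum over 26 agents: 1/3 + 3/5 + 3/4 + 1/2 + 1/3 + 1/6 + 5/6 + 6/6 + 5/5 + 0/2 + 3/6 + 5/8 + 4/7 + 3/6 + 0/1 + 1/3 + 2/6 + 2/6 + 1/6 + 2/3 + 1/2 + 1/5 + 1/2 + 1/1 + 0/2 + 1/2 = 3429/280; mean = 3429/280 ÷ 26 = 3429/7280 = 0.471016… → 0.471.

0.471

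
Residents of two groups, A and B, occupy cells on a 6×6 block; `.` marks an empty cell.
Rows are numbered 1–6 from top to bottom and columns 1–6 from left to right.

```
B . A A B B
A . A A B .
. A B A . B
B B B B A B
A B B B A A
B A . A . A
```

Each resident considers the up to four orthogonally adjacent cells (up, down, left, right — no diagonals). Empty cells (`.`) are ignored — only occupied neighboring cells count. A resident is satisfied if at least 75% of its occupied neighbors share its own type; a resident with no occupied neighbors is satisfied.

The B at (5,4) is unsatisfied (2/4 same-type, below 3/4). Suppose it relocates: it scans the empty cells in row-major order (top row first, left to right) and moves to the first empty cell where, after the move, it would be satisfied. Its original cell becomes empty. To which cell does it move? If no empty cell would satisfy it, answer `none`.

(2,6)

Vacating (5,4). Empty cells in order:
  (1,2): 1/2 same-type → still unsatisfied.
  (2,2): 0/3 same-type → still unsatisfied.
  (2,6): 3/3 same-type → satisfied — stop here.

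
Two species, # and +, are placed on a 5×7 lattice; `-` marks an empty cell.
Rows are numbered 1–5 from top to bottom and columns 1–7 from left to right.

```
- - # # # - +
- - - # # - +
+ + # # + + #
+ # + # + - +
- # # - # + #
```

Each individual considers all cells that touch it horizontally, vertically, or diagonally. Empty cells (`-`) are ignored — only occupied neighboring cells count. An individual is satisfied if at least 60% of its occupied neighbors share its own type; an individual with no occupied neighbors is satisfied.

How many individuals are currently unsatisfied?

13

(1,3)# 2/2 satisfied
(1,4)# 4/4 satisfied
(1,5)# 3/3 satisfied
(1,7)+ 1/1 satisfied
(2,4)# 6/7 satisfied
(2,5)# 4/6 satisfied
(2,7)+ 2/3 satisfied
(3,1)+ 2/3 satisfied
(3,2)+ 3/5 satisfied
(3,3)# 4/6 satisfied
(3,4)# 4/7 not
(3,5)+ 2/6 not
(3,6)+ 4/6 satisfied
(3,7)# 0/3 not
(4,1)+ 2/4 not
(4,2)# 3/7 not
(4,3)+ 1/7 not
(4,4)# 4/7 not
(4,5)+ 3/6 not
(4,7)+ 2/4 not
(5,2)# 2/4 not
(5,3)# 3/4 satisfied
(5,5)# 1/3 not
(5,6)+ 2/4 not
(5,7)# 0/2 not
Unsatisfied: (3,4), (3,5), (3,7), (4,1), (4,2), (4,3), (4,4), (4,5), (4,7), (5,2), (5,5), (5,6), (5,7) — 13 in total.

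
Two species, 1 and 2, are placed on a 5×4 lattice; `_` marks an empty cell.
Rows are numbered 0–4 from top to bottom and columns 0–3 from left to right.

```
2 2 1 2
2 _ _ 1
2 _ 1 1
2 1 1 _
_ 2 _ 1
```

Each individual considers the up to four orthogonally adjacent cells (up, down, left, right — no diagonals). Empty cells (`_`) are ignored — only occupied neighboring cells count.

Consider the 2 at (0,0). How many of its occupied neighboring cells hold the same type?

Occupied neighbors of (0,0): (1,0)=2, (0,1)=2.
Same type (2): 2 of 2.

2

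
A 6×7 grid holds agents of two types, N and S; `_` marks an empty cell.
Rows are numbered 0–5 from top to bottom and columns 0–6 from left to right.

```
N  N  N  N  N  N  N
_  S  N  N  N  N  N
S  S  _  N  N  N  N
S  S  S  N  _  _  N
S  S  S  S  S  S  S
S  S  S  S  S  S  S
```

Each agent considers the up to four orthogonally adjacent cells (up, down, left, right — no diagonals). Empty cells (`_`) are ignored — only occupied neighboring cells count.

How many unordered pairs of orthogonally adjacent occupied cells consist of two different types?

Scan each occupied cell's neighbors to the right and below so each pair is counted once.
From row 0: 1 unlike of 12 pairs (running 1/12).
From row 1: 1 unlike of 10 pairs (running 2/22).
From row 2: 0 unlike of 8 pairs (running 2/30).
From row 3: 3 unlike of 8 pairs (running 5/38).
From row 4: 0 unlike of 13 pairs (running 5/51).
From row 5: 0 unlike of 6 pairs (running 5/57).
Total adjacent occupied pairs: 57; unlike-type pairs: 5.

5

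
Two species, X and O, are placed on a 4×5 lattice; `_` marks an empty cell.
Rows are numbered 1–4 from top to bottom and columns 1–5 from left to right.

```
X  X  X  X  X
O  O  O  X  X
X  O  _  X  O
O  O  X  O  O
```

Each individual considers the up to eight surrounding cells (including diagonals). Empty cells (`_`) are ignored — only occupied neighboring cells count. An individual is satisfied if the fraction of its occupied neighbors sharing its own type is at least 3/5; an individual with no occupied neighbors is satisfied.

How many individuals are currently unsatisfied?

(1,1)X 1/3 not
(1,2)X 2/5 not
(1,3)X 3/5 satisfied
(1,4)X 4/5 satisfied
(1,5)X 3/3 satisfied
(2,1)O 2/5 not
(2,2)O 3/7 not
(2,3)O 2/7 not
(2,4)X 5/7 satisfied
(2,5)X 4/5 satisfied
(3,1)X 0/5 not
(3,2)O 5/7 satisfied
(3,4)X 3/7 not
(3,5)O 2/5 not
(4,1)O 2/3 satisfied
(4,2)O 2/4 not
(4,3)X 1/4 not
(4,4)O 2/4 not
(4,5)O 2/3 satisfied
Unsatisfied: (1,1), (1,2), (2,1), (2,2), (2,3), (3,1), (3,4), (3,5), (4,2), (4,3), (4,4) — 11 in total.

11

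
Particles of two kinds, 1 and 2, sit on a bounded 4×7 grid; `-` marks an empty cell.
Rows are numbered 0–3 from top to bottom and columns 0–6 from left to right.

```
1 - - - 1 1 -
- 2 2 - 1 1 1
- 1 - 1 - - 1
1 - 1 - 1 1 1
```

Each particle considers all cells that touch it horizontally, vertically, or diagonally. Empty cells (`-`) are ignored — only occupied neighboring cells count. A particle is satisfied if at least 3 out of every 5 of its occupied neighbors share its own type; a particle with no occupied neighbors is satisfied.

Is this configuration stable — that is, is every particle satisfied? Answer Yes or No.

No

Row 0: (0,0)1 0/1 not · (0,4)1 3/3 satisfied · (0,5)1 4/4 satisfied
Row 1: (1,1)2 1/3 not · (1,2)2 1/3 not · (1,4)1 4/4 satisfied · (1,5)1 5/5 satisfied · (1,6)1 3/3 satisfied
Row 2: (2,1)1 2/4 not · (2,3)1 3/4 satisfied · (2,6)1 4/4 satisfied
Row 3: (3,0)1 1/1 satisfied · (3,2)1 2/2 satisfied · (3,4)1 2/2 satisfied · (3,5)1 3/3 satisfied · (3,6)1 2/2 satisfied
For instance (0,0) has only 0/1 same-type neighbors, below 3/5.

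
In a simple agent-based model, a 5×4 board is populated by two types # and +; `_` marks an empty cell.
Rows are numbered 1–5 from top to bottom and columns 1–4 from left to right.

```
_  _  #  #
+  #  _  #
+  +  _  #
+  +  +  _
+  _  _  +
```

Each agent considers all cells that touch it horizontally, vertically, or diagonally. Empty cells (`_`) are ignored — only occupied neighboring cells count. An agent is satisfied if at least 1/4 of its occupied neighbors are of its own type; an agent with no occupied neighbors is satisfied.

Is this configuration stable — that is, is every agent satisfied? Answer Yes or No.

Yes

Row 1: (1,3)# 3/3 satisfied · (1,4)# 2/2 satisfied
Row 2: (2,1)+ 2/3 satisfied · (2,2)# 1/4 satisfied · (2,4)# 3/3 satisfied
Row 3: (3,1)+ 4/5 satisfied · (3,2)+ 5/6 satisfied · (3,4)# 1/2 satisfied
Row 4: (4,1)+ 4/4 satisfied · (4,2)+ 5/5 satisfied · (4,3)+ 3/4 satisfied
Row 5: (5,1)+ 2/2 satisfied · (5,4)+ 1/1 satisfied
All meet the threshold, so the configuration is stable.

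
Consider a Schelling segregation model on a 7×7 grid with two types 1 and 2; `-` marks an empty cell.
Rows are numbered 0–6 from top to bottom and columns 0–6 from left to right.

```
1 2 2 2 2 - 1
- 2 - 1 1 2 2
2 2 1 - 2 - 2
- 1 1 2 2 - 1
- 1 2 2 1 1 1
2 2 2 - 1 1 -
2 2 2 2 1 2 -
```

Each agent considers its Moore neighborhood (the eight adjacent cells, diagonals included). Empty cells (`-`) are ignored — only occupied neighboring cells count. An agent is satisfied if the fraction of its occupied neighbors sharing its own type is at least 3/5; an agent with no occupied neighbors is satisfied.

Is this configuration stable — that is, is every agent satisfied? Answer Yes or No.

No

(0,0)1 0/2 unhappy
(0,1)2 2/3 ok
(0,2)2 3/4 ok
(0,3)2 2/4 unhappy
(0,4)2 2/4 unhappy
(0,6)1 0/2 unhappy
(1,1)2 4/6 ok
(1,3)1 2/6 unhappy
(1,4)1 1/5 unhappy
(1,5)2 4/6 ok
(1,6)2 2/3 ok
(2,0)2 2/3 ok
(2,1)2 2/5 unhappy
(2,2)1 3/6 unhappy
(2,4)2 3/5 ok
(2,6)2 2/3 ok
(3,1)1 3/6 unhappy
(3,2)1 3/7 unhappy
(3,3)2 4/7 unhappy
(3,4)2 3/5 ok
(3,6)1 2/3 ok
(4,1)1 2/6 unhappy
(4,2)2 4/7 unhappy
(4,3)2 4/7 unhappy
(4,4)1 3/6 unhappy
(4,5)1 5/6 ok
(4,6)1 3/3 ok
(5,0)2 3/4 ok
(5,1)2 6/7 ok
(5,2)2 6/7 ok
(5,4)1 4/7 unhappy
(5,5)1 5/6 ok
(6,0)2 3/3 ok
(6,1)2 5/5 ok
(6,2)2 4/4 ok
(6,3)2 2/4 unhappy
(6,4)1 2/4 unhappy
(6,5)2 0/3 unhappy
For instance (0,0) has only 0/2 same-type neighbors, below 3/5.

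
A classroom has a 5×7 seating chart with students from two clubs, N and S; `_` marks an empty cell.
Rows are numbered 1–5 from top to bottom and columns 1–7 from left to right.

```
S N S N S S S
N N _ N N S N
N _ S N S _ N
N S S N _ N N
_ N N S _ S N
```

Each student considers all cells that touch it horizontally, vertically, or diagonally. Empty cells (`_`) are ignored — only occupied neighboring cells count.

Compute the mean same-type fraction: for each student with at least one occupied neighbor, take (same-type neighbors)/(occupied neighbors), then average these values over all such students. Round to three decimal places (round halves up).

0.452

Row 1: (1,1)S 0/3 · (1,2)N 2/4 · (1,3)S 0/4 · (1,4)N 2/4 · (1,5)S 2/5 · (1,6)S 3/5 · (1,7)S 2/3
Row 2: (2,1)N 3/4 · (2,2)N 3/6 · (2,4)N 3/7 · (2,5)N 3/7 · (2,6)S 4/7 · (2,7)N 1/4
Row 3: (3,1)N 3/4 · (3,3)S 2/6 · (3,4)N 3/6 · (3,5)S 1/6 · (3,7)N 3/4
Row 4: (4,1)N 2/3 · (4,2)S 2/6 · (4,3)S 3/7 · (4,4)N 2/6 · (4,6)N 3/5 · (4,7)N 3/4
Row 5: (5,2)N 2/4 · (5,3)N 2/5 · (5,4)S 1/3 · (5,6)S 0/3 · (5,7)N 2/3
Sum over 29 students: 0/3 + 2/4 + 0/4 + 2/4 + 2/5 + 3/5 + 2/3 + 3/4 + 3/6 + 3/7 + 3/7 + 4/7 + 1/4 + 3/4 + 2/6 + 3/6 + 1/6 + 3/4 + 2/3 + 2/6 + 3/7 + 2/6 + 3/5 + 3/4 + 2/4 + 2/5 + 1/3 + 0/3 + 2/3 = 367/28; mean = 367/28 ÷ 29 = 367/812 = 0.451970… → 0.452.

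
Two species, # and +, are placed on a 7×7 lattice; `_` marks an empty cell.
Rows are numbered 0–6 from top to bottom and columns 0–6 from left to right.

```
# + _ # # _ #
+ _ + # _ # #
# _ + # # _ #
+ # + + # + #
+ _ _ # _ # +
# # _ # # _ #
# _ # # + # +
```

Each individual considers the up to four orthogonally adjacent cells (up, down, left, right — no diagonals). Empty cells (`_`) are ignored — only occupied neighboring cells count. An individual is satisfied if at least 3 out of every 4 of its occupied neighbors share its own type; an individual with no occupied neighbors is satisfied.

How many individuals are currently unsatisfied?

(0,0)# 0/2 ✗
(0,1)+ 0/1 ✗
(0,3)# 2/2 ✓
(0,4)# 1/1 ✓
(0,6)# 1/1 ✓
(1,0)+ 0/2 ✗
(1,2)+ 1/2 ✗
(1,3)# 2/3 ✗
(1,5)# 1/1 ✓
(1,6)# 3/3 ✓
(2,0)# 0/2 ✗
(2,2)+ 2/3 ✗
(2,3)# 2/4 ✗
(2,4)# 2/2 ✓
(2,6)# 2/2 ✓
(3,0)+ 1/3 ✗
(3,1)# 0/2 ✗
(3,2)+ 2/3 ✗
(3,3)+ 1/4 ✗
(3,4)# 1/3 ✗
(3,5)+ 0/3 ✗
(3,6)# 1/3 ✗
(4,0)+ 1/2 ✗
(4,3)# 1/2 ✗
(4,5)# 0/2 ✗
(4,6)+ 0/3 ✗
(5,0)# 2/3 ✗
(5,1)# 1/1 ✓
(5,3)# 3/3 ✓
(5,4)# 1/2 ✗
(5,6)# 0/2 ✗
(6,0)# 1/1 ✓
(6,2)# 1/1 ✓
(6,3)# 2/3 ✗
(6,4)+ 0/3 ✗
(6,5)# 0/2 ✗
(6,6)+ 0/2 ✗
Unsatisfied: (0,0), (0,1), (1,0), (1,2), (1,3), (2,0), (2,2), (2,3), (3,0), (3,1), (3,2), (3,3), (3,4), (3,5), (3,6), (4,0), (4,3), (4,5), (4,6), (5,0), (5,4), (5,6), (6,3), (6,4), (6,5), (6,6) — 26 in total.

26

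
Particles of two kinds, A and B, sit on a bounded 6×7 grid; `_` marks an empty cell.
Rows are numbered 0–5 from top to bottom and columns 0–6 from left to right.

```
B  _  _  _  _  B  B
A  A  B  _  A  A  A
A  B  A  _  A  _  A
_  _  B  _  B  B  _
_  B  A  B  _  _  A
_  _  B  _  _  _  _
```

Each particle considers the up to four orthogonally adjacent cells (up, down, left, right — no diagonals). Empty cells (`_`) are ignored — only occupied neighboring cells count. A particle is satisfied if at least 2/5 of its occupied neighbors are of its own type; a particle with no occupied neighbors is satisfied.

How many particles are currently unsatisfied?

10

(0,0)B 0/1 unhappy
(0,5)B 1/2 ok
(0,6)B 1/2 ok
(1,0)A 2/3 ok
(1,1)A 1/3 unhappy
(1,2)B 0/2 unhappy
(1,4)A 2/2 ok
(1,5)A 2/3 ok
(1,6)A 2/3 ok
(2,0)A 1/2 ok
(2,1)B 0/3 unhappy
(2,2)A 0/3 unhappy
(2,4)A 1/2 ok
(2,6)A 1/1 ok
(3,2)B 0/2 unhappy
(3,4)B 1/2 ok
(3,5)B 1/1 ok
(4,1)B 0/1 unhappy
(4,2)A 0/4 unhappy
(4,3)B 0/1 unhappy
(4,6)A 0/0 ok
(5,2)B 0/1 unhappy
Unsatisfied: (0,0), (1,1), (1,2), (2,1), (2,2), (3,2), (4,1), (4,2), (4,3), (5,2) — 10 in total.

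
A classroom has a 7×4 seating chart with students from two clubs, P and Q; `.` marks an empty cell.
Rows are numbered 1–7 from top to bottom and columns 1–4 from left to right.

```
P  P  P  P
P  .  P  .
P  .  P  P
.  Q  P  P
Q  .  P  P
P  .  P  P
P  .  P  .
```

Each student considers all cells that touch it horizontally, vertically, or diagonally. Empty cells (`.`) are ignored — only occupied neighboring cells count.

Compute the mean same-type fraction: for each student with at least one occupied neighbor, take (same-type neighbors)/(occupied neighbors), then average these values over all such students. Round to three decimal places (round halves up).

0.858

(1,1)P 2/2
(1,2)P 4/4
(1,3)P 3/3
(1,4)P 2/2
(2,1)P 3/3
(2,3)P 5/5
(3,1)P 1/2
(3,3)P 4/5
(3,4)P 4/4
(4,2)Q 1/5
(4,3)P 5/6
(4,4)P 5/5
(5,1)Q 1/2
(5,3)P 5/6
(5,4)P 5/5
(6,1)P 1/2
(6,3)P 4/4
(6,4)P 4/4
(7,1)P 1/1
(7,3)P 2/2
Sum over 20 students: 2/2 + 4/4 + 3/3 + 2/2 + 3/3 + 5/5 + 1/2 + 4/5 + 4/4 + 1/5 + 5/6 + 5/5 + 1/2 + 5/6 + 5/5 + 1/2 + 4/4 + 4/4 + 1/1 + 2/2 = 103/6; mean = 103/6 ÷ 20 = 103/120 = 0.858333… → 0.858.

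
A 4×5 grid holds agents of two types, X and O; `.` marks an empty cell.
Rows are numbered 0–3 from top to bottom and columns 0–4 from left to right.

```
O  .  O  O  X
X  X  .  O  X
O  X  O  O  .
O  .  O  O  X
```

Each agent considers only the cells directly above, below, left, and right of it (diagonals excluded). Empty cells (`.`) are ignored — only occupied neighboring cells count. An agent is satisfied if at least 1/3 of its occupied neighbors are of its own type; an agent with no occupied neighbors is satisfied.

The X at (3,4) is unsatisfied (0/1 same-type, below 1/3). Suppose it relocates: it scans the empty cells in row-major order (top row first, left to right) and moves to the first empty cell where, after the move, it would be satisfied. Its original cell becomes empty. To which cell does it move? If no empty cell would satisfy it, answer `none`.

(0,1)

Vacating (3,4). Empty cells in order:
  (0,1): 1/3 same-type → satisfied — stop here.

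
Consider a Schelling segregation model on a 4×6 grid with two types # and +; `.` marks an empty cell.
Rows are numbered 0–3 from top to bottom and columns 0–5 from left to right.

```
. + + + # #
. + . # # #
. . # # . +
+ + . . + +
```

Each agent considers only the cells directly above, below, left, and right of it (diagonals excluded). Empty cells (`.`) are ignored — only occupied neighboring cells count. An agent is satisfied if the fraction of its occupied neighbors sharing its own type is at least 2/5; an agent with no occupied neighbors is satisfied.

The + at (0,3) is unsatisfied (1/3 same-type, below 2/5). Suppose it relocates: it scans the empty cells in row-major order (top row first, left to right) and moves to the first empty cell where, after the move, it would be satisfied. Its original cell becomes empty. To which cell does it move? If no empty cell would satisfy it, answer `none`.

Vacating (0,3). Empty cells in order:
  (0,0): 1/1 same-type → satisfied — stop here.

(0,0)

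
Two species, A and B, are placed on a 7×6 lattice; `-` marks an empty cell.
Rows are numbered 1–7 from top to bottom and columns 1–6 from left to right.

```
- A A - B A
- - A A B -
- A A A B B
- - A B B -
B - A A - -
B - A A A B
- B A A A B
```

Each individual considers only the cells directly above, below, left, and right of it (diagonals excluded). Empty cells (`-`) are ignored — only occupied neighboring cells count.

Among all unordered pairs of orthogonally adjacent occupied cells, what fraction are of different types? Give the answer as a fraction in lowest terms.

Scan each occupied cell's neighbors to the right and below so each pair is counted once.
From row 1: 1 unlike of 4 pairs (running 1/4).
From row 2: 1 unlike of 5 pairs (running 2/9).
From row 3: 2 unlike of 7 pairs (running 4/16).
From row 4: 2 unlike of 4 pairs (running 6/20).
From row 5: 0 unlike of 4 pairs (running 6/24).
From row 6: 1 unlike of 7 pairs (running 7/31).
From row 7: 2 unlike of 4 pairs (running 9/35).
Total adjacent occupied pairs: 35; unlike-type pairs: 9.
9/35 is already in lowest terms.

9/35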